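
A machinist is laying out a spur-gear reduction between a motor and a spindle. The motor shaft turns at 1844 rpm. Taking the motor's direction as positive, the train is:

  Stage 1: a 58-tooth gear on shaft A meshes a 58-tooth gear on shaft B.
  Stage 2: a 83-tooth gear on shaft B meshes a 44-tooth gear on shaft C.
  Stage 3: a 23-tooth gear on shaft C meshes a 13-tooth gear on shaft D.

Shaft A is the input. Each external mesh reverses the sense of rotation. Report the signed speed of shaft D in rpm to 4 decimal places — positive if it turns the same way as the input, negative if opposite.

Stage 1 [58T→58T]: ω = 1844.0000×58/58 = 1844.0000 rpm, dir flips to −; running = −1844.0000
Stage 2 [83T→44T]: ω = 1844.0000×83/44 = 3478.4545 rpm, dir flips to +; running = +3478.4545
Stage 3 [23T→13T]: ω = 3478.4545×23/13 = 6154.1888 rpm, dir flips to −; running = −6154.1888

-6154.1888 rpm (opposite to input, |ω| = 6154.1888 rpm)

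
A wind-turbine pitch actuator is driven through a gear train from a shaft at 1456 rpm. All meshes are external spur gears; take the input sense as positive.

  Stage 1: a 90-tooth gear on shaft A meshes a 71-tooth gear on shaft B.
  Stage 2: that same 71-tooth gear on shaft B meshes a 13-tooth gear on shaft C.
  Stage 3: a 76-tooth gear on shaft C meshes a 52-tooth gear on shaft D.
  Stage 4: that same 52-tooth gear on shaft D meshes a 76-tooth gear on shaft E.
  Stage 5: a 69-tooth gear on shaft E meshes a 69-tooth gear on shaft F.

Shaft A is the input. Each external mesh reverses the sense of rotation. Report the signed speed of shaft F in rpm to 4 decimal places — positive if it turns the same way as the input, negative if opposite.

Stage 1 [90T→71T]: ω = 1456.0000×90/71 = 1845.6338 rpm, dir flips to −; running = −1845.6338
Stage 2 [71T→13T]: ω = 1845.6338×71/13 = 10080.0000 rpm, dir flips to +; running = +10080.0000
Stage 3 [76T→52T]: ω = 10080.0000×76/52 = 14732.3077 rpm, dir flips to −; running = −14732.3077
Stage 4 [52T→76T]: ω = 14732.3077×52/76 = 10080.0000 rpm, dir flips to +; running = +10080.0000
Stage 5 [69T→69T]: ω = 10080.0000×69/69 = 10080.0000 rpm, dir flips to −; running = −10080.0000

-10080.0000 rpm (opposite to input, |ω| = 10080.0000 rpm)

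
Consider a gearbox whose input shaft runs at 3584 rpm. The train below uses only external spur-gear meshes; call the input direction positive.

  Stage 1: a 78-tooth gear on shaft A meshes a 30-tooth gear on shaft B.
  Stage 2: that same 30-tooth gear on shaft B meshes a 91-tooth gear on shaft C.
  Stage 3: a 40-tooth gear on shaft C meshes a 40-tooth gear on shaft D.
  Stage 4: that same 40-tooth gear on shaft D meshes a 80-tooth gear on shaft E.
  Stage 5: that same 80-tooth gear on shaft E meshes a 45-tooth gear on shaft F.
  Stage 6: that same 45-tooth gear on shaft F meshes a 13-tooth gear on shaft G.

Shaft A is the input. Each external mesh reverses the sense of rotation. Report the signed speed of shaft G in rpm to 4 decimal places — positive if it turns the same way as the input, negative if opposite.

+9452.3077 rpm (same as input, |ω| = 9452.3077 rpm)

Stage 1 [78T→30T]: ω = 3584.0000×78/30 = 9318.4000 rpm, dir flips to −; running = −9318.4000
Stage 2 [30T→91T]: ω = 9318.4000×30/91 = 3072.0000 rpm, dir flips to +; running = +3072.0000
Stage 3 [40T→40T]: ω = 3072.0000×40/40 = 3072.0000 rpm, dir flips to −; running = −3072.0000
Stage 4 [40T→80T]: ω = 3072.0000×40/80 = 1536.0000 rpm, dir flips to +; running = +1536.0000
Stage 5 [80T→45T]: ω = 1536.0000×80/45 = 2730.6667 rpm, dir flips to −; running = −2730.6667
Stage 6 [45T→13T]: ω = 2730.6667×45/13 = 9452.3077 rpm, dir flips to +; running = +9452.3077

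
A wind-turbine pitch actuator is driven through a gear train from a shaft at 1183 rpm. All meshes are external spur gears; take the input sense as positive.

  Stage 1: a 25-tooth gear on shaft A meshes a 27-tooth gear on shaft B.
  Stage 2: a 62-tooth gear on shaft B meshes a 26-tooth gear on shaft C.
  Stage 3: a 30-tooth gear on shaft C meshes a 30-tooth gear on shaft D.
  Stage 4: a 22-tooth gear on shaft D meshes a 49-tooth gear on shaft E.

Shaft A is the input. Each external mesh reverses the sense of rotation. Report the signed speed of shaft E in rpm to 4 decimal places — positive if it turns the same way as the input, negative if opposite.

+1172.7513 rpm (same as input, |ω| = 1172.7513 rpm)

Stage 1 [25T→27T]: ω = 1183.0000×25/27 = 1095.3704 rpm, dir flips to −; running = −1095.3704
Stage 2 [62T→26T]: ω = 1095.3704×62/26 = 2612.0370 rpm, dir flips to +; running = +2612.0370
Stage 3 [30T→30T]: ω = 2612.0370×30/30 = 2612.0370 rpm, dir flips to −; running = −2612.0370
Stage 4 [22T→49T]: ω = 2612.0370×22/49 = 1172.7513 rpm, dir flips to +; running = +1172.7513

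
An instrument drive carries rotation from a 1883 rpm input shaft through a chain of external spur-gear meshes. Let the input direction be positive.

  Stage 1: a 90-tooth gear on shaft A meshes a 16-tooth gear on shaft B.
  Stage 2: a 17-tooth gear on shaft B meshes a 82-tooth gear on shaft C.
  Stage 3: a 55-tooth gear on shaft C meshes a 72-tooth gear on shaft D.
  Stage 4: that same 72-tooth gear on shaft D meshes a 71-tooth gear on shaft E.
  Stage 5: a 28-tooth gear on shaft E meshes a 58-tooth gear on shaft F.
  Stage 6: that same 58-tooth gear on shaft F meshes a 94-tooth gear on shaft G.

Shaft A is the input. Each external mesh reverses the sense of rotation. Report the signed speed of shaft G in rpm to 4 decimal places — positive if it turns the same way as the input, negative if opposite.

Stage 1 [90T→16T]: ω = 1883.0000×90/16 = 10591.8750 rpm, dir flips to −; running = −10591.8750
Stage 2 [17T→82T]: ω = 10591.8750×17/82 = 2195.8765 rpm, dir flips to +; running = +2195.8765
Stage 3 [55T→72T]: ω = 2195.8765×55/72 = 1677.4057 rpm, dir flips to −; running = −1677.4057
Stage 4 [72T→71T]: ω = 1677.4057×72/71 = 1701.0311 rpm, dir flips to +; running = +1701.0311
Stage 5 [28T→58T]: ω = 1701.0311×28/58 = 821.1874 rpm, dir flips to −; running = −821.1874
Stage 6 [58T→94T]: ω = 821.1874×58/94 = 506.6901 rpm, dir flips to +; running = +506.6901

+506.6901 rpm (same as input, |ω| = 506.6901 rpm)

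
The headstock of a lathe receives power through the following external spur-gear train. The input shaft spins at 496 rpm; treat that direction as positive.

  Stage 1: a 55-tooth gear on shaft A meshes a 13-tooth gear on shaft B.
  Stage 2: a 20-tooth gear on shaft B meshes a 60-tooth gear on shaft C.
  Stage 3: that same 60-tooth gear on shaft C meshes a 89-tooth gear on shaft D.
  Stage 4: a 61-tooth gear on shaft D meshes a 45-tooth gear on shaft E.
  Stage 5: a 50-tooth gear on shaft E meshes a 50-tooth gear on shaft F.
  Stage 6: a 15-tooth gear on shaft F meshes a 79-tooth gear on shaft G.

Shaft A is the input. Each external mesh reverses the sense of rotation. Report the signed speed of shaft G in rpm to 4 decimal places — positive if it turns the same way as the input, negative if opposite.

+121.3731 rpm (same as input, |ω| = 121.3731 rpm)

Stage 1 [55T→13T]: ω = 496.0000×55/13 = 2098.4615 rpm, dir flips to −; running = −2098.4615
Stage 2 [20T→60T]: ω = 2098.4615×20/60 = 699.4872 rpm, dir flips to +; running = +699.4872
Stage 3 [60T→89T]: ω = 699.4872×60/89 = 471.5644 rpm, dir flips to −; running = −471.5644
Stage 4 [61T→45T]: ω = 471.5644×61/45 = 639.2317 rpm, dir flips to +; running = +639.2317
Stage 5 [50T→50T]: ω = 639.2317×50/50 = 639.2317 rpm, dir flips to −; running = −639.2317
Stage 6 [15T→79T]: ω = 639.2317×15/79 = 121.3731 rpm, dir flips to +; running = +121.3731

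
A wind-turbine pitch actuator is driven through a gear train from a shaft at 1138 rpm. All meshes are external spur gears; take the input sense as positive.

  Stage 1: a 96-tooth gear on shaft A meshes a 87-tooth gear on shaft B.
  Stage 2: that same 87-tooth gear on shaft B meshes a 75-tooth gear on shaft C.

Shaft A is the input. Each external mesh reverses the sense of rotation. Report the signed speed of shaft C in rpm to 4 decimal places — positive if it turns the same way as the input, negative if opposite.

Stage 1 [96T→87T]: ω = 1138.0000×96/87 = 1255.7241 rpm, dir flips to −; running = −1255.7241
Stage 2 [87T→75T]: ω = 1255.7241×87/75 = 1456.6400 rpm, dir flips to +; running = +1456.6400

+1456.6400 rpm (same as input, |ω| = 1456.6400 rpm)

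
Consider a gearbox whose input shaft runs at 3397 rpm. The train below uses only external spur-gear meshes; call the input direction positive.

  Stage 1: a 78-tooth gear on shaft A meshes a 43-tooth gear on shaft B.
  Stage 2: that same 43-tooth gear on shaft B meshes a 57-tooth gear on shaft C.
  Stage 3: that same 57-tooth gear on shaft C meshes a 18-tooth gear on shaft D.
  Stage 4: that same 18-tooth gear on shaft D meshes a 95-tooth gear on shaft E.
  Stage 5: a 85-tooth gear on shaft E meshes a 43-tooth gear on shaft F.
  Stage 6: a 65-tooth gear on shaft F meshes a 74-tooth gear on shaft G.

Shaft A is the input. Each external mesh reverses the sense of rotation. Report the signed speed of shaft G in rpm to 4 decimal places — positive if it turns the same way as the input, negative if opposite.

Stage 1 [78T→43T]: ω = 3397.0000×78/43 = 6162.0000 rpm, dir flips to −; running = −6162.0000
Stage 2 [43T→57T]: ω = 6162.0000×43/57 = 4648.5263 rpm, dir flips to +; running = +4648.5263
Stage 3 [57T→18T]: ω = 4648.5263×57/18 = 14720.3333 rpm, dir flips to −; running = −14720.3333
Stage 4 [18T→95T]: ω = 14720.3333×18/95 = 2789.1158 rpm, dir flips to +; running = +2789.1158
Stage 5 [85T→43T]: ω = 2789.1158×85/43 = 5513.3684 rpm, dir flips to −; running = −5513.3684
Stage 6 [65T→74T]: ω = 5513.3684×65/74 = 4842.8236 rpm, dir flips to +; running = +4842.8236

+4842.8236 rpm (same as input, |ω| = 4842.8236 rpm)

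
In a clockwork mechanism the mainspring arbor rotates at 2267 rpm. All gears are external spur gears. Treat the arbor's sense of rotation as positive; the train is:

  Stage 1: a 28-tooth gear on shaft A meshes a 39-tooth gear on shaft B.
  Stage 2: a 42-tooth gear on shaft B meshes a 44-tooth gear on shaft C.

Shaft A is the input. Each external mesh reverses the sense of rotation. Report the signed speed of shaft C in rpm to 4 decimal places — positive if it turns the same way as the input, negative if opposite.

+1553.6084 rpm (same as input, |ω| = 1553.6084 rpm)

Stage 1 [28T→39T]: ω = 2267.0000×28/39 = 1627.5897 rpm, dir flips to −; running = −1627.5897
Stage 2 [42T→44T]: ω = 1627.5897×42/44 = 1553.6084 rpm, dir flips to +; running = +1553.6084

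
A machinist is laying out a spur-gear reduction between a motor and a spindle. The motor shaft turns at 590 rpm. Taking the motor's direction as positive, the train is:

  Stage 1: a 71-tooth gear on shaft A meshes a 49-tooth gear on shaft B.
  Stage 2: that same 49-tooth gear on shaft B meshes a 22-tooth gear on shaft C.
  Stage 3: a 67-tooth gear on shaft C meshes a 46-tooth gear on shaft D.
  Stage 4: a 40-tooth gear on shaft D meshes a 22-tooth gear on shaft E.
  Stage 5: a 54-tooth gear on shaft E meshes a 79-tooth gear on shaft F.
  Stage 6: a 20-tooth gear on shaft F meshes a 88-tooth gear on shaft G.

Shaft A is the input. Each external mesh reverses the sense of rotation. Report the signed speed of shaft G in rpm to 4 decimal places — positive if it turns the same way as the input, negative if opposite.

+783.3502 rpm (same as input, |ω| = 783.3502 rpm)

Stage 1 [71T→49T]: ω = 590.0000×71/49 = 854.8980 rpm, dir flips to −; running = −854.8980
Stage 2 [49T→22T]: ω = 854.8980×49/22 = 1904.0909 rpm, dir flips to +; running = +1904.0909
Stage 3 [67T→46T]: ω = 1904.0909×67/46 = 2773.3498 rpm, dir flips to −; running = −2773.3498
Stage 4 [40T→22T]: ω = 2773.3498×40/22 = 5042.4542 rpm, dir flips to +; running = +5042.4542
Stage 5 [54T→79T]: ω = 5042.4542×54/79 = 3446.7408 rpm, dir flips to −; running = −3446.7408
Stage 6 [20T→88T]: ω = 3446.7408×20/88 = 783.3502 rpm, dir flips to +; running = +783.3502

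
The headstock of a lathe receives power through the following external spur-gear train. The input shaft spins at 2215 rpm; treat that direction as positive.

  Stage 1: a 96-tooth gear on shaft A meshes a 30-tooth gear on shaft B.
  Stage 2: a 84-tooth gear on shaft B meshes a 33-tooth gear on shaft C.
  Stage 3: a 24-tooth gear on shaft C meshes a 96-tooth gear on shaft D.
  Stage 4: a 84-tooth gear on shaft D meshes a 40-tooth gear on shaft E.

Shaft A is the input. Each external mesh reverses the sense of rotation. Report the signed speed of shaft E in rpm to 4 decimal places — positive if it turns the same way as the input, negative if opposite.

Stage 1 [96T→30T]: ω = 2215.0000×96/30 = 7088.0000 rpm, dir flips to −; running = −7088.0000
Stage 2 [84T→33T]: ω = 7088.0000×84/33 = 18042.1818 rpm, dir flips to +; running = +18042.1818
Stage 3 [24T→96T]: ω = 18042.1818×24/96 = 4510.5455 rpm, dir flips to −; running = −4510.5455
Stage 4 [84T→40T]: ω = 4510.5455×84/40 = 9472.1455 rpm, dir flips to +; running = +9472.1455

+9472.1455 rpm (same as input, |ω| = 9472.1455 rpm)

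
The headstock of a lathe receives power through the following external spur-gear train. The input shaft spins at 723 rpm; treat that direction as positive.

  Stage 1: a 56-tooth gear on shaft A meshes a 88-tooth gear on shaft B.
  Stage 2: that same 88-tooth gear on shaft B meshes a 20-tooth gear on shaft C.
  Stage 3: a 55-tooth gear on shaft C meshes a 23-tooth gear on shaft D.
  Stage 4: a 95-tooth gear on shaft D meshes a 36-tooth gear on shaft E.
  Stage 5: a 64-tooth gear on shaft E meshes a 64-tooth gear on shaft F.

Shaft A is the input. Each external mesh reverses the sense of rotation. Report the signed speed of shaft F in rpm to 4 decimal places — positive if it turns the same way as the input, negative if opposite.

Stage 1 [56T→88T]: ω = 723.0000×56/88 = 460.0909 rpm, dir flips to −; running = −460.0909
Stage 2 [88T→20T]: ω = 460.0909×88/20 = 2024.4000 rpm, dir flips to +; running = +2024.4000
Stage 3 [55T→23T]: ω = 2024.4000×55/23 = 4840.9565 rpm, dir flips to −; running = −4840.9565
Stage 4 [95T→36T]: ω = 4840.9565×95/36 = 12774.7464 rpm, dir flips to +; running = +12774.7464
Stage 5 [64T→64T]: ω = 12774.7464×64/64 = 12774.7464 rpm, dir flips to −; running = −12774.7464

-12774.7464 rpm (opposite to input, |ω| = 12774.7464 rpm)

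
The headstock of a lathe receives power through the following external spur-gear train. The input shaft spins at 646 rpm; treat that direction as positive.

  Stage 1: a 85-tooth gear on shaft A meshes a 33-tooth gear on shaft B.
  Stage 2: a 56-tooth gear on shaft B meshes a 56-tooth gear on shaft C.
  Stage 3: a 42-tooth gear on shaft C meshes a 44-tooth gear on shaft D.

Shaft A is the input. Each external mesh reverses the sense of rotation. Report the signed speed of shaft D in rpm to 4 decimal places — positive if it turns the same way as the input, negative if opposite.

-1588.3058 rpm (opposite to input, |ω| = 1588.3058 rpm)

Stage 1 [85T→33T]: ω = 646.0000×85/33 = 1663.9394 rpm, dir flips to −; running = −1663.9394
Stage 2 [56T→56T]: ω = 1663.9394×56/56 = 1663.9394 rpm, dir flips to +; running = +1663.9394
Stage 3 [42T→44T]: ω = 1663.9394×42/44 = 1588.3058 rpm, dir flips to −; running = −1588.3058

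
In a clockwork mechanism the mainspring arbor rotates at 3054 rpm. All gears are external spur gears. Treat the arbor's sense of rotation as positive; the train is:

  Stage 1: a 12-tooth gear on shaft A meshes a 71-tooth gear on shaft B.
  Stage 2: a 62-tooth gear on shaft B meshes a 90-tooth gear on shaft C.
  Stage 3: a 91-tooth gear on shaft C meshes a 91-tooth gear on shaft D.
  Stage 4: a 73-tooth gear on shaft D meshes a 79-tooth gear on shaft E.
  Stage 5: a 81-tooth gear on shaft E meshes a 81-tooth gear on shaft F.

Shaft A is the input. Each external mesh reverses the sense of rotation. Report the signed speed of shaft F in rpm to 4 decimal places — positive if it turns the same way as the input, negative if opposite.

-328.5768 rpm (opposite to input, |ω| = 328.5768 rpm)

Stage 1 [12T→71T]: ω = 3054.0000×12/71 = 516.1690 rpm, dir flips to −; running = −516.1690
Stage 2 [62T→90T]: ω = 516.1690×62/90 = 355.5831 rpm, dir flips to +; running = +355.5831
Stage 3 [91T→91T]: ω = 355.5831×91/91 = 355.5831 rpm, dir flips to −; running = −355.5831
Stage 4 [73T→79T]: ω = 355.5831×73/79 = 328.5768 rpm, dir flips to +; running = +328.5768
Stage 5 [81T→81T]: ω = 328.5768×81/81 = 328.5768 rpm, dir flips to −; running = −328.5768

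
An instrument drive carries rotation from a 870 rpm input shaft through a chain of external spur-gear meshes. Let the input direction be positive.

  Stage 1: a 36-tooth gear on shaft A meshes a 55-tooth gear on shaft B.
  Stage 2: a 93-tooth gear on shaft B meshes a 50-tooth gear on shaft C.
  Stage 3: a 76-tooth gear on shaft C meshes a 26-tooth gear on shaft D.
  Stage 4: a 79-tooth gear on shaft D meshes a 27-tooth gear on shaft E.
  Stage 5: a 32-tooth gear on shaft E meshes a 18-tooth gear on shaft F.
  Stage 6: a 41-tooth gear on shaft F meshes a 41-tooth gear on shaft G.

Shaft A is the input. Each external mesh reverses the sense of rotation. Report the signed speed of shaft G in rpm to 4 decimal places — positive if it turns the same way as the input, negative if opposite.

+16104.7153 rpm (same as input, |ω| = 16104.7153 rpm)

Stage 1 [36T→55T]: ω = 870.0000×36/55 = 569.4545 rpm, dir flips to −; running = −569.4545
Stage 2 [93T→50T]: ω = 569.4545×93/50 = 1059.1855 rpm, dir flips to +; running = +1059.1855
Stage 3 [76T→26T]: ω = 1059.1855×76/26 = 3096.0806 rpm, dir flips to −; running = −3096.0806
Stage 4 [79T→27T]: ω = 3096.0806×79/27 = 9058.9024 rpm, dir flips to +; running = +9058.9024
Stage 5 [32T→18T]: ω = 9058.9024×32/18 = 16104.7153 rpm, dir flips to −; running = −16104.7153
Stage 6 [41T→41T]: ω = 16104.7153×41/41 = 16104.7153 rpm, dir flips to +; running = +16104.7153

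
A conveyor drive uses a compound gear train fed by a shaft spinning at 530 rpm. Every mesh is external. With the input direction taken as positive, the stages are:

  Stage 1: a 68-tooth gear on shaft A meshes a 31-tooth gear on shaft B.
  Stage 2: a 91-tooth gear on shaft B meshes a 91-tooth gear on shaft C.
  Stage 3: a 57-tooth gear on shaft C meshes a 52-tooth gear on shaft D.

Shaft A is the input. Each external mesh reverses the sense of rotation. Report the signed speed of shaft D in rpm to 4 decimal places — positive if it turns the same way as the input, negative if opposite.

-1274.3672 rpm (opposite to input, |ω| = 1274.3672 rpm)

Stage 1 [68T→31T]: ω = 530.0000×68/31 = 1162.5806 rpm, dir flips to −; running = −1162.5806
Stage 2 [91T→91T]: ω = 1162.5806×91/91 = 1162.5806 rpm, dir flips to +; running = +1162.5806
Stage 3 [57T→52T]: ω = 1162.5806×57/52 = 1274.3672 rpm, dir flips to −; running = −1274.3672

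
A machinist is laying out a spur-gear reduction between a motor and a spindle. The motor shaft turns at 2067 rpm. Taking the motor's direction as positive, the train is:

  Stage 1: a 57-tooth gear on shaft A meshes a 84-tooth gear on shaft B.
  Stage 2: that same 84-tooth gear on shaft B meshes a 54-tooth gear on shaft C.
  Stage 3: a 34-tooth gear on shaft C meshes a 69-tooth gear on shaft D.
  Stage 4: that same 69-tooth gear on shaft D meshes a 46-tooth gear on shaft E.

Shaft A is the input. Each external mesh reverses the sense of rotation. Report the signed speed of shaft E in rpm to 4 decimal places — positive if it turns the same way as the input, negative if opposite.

+1612.6594 rpm (same as input, |ω| = 1612.6594 rpm)

Stage 1 [57T→84T]: ω = 2067.0000×57/84 = 1402.6071 rpm, dir flips to −; running = −1402.6071
Stage 2 [84T→54T]: ω = 1402.6071×84/54 = 2181.8333 rpm, dir flips to +; running = +2181.8333
Stage 3 [34T→69T]: ω = 2181.8333×34/69 = 1075.1063 rpm, dir flips to −; running = −1075.1063
Stage 4 [69T→46T]: ω = 1075.1063×69/46 = 1612.6594 rpm, dir flips to +; running = +1612.6594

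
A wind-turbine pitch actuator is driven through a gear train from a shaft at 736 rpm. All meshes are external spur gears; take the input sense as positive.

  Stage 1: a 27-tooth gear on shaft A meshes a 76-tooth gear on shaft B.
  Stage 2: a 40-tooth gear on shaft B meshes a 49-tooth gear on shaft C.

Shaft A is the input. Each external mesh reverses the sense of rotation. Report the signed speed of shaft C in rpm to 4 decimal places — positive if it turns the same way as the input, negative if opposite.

Stage 1 [27T→76T]: ω = 736.0000×27/76 = 261.4737 rpm, dir flips to −; running = −261.4737
Stage 2 [40T→49T]: ω = 261.4737×40/49 = 213.4479 rpm, dir flips to +; running = +213.4479

+213.4479 rpm (same as input, |ω| = 213.4479 rpm)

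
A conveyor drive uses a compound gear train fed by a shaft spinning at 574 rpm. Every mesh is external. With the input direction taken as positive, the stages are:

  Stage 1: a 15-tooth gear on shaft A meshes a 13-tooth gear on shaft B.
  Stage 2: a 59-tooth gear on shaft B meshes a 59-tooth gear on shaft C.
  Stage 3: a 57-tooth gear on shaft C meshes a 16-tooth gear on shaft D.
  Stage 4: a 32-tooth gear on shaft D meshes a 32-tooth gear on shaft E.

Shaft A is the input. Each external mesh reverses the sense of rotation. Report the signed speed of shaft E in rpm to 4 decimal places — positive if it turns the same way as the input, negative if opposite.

+2359.4712 rpm (same as input, |ω| = 2359.4712 rpm)

Stage 1 [15T→13T]: ω = 574.0000×15/13 = 662.3077 rpm, dir flips to −; running = −662.3077
Stage 2 [59T→59T]: ω = 662.3077×59/59 = 662.3077 rpm, dir flips to +; running = +662.3077
Stage 3 [57T→16T]: ω = 662.3077×57/16 = 2359.4712 rpm, dir flips to −; running = −2359.4712
Stage 4 [32T→32T]: ω = 2359.4712×32/32 = 2359.4712 rpm, dir flips to +; running = +2359.4712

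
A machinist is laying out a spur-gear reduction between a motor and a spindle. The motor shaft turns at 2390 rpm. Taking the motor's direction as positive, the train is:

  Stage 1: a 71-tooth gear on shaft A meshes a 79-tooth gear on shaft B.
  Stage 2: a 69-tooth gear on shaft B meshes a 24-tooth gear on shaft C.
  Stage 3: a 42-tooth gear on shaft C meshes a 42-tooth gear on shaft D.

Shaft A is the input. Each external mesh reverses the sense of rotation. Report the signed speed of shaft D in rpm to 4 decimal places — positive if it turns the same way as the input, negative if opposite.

Stage 1 [71T→79T]: ω = 2390.0000×71/79 = 2147.9747 rpm, dir flips to −; running = −2147.9747
Stage 2 [69T→24T]: ω = 2147.9747×69/24 = 6175.4272 rpm, dir flips to +; running = +6175.4272
Stage 3 [42T→42T]: ω = 6175.4272×42/42 = 6175.4272 rpm, dir flips to −; running = −6175.4272

-6175.4272 rpm (opposite to input, |ω| = 6175.4272 rpm)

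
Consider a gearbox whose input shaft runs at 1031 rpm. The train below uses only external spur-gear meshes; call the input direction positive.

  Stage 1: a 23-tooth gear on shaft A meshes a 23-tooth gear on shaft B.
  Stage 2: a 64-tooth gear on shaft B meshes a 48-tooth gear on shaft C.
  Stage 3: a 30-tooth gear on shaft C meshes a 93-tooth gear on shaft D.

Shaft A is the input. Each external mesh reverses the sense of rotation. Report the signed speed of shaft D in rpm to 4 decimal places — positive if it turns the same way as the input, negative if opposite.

Stage 1 [23T→23T]: ω = 1031.0000×23/23 = 1031.0000 rpm, dir flips to −; running = −1031.0000
Stage 2 [64T→48T]: ω = 1031.0000×64/48 = 1374.6667 rpm, dir flips to +; running = +1374.6667
Stage 3 [30T→93T]: ω = 1374.6667×30/93 = 443.4409 rpm, dir flips to −; running = −443.4409

-443.4409 rpm (opposite to input, |ω| = 443.4409 rpm)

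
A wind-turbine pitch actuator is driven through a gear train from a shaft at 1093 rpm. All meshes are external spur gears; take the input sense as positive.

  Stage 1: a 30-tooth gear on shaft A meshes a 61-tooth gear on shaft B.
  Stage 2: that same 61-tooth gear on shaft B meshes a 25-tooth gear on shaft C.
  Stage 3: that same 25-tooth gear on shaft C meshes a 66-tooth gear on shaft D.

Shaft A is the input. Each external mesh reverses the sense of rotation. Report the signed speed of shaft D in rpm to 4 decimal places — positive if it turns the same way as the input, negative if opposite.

Stage 1 [30T→61T]: ω = 1093.0000×30/61 = 537.5410 rpm, dir flips to −; running = −537.5410
Stage 2 [61T→25T]: ω = 537.5410×61/25 = 1311.6000 rpm, dir flips to +; running = +1311.6000
Stage 3 [25T→66T]: ω = 1311.6000×25/66 = 496.8182 rpm, dir flips to −; running = −496.8182

-496.8182 rpm (opposite to input, |ω| = 496.8182 rpm)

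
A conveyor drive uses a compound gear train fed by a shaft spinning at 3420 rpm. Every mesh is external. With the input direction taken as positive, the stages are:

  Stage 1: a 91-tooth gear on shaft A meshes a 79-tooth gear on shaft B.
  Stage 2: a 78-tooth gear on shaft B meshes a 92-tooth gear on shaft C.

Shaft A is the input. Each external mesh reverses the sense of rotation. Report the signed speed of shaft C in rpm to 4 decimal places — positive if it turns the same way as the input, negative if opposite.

+3340.0055 rpm (same as input, |ω| = 3340.0055 rpm)

Stage 1 [91T→79T]: ω = 3420.0000×91/79 = 3939.4937 rpm, dir flips to −; running = −3939.4937
Stage 2 [78T→92T]: ω = 3939.4937×78/92 = 3340.0055 rpm, dir flips to +; running = +3340.0055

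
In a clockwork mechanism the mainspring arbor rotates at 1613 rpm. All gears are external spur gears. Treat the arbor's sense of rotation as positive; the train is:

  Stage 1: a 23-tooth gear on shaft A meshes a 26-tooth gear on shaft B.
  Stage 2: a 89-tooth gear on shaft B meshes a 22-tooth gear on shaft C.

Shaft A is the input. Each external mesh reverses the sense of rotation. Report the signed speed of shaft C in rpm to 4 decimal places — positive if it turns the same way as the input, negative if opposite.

Stage 1 [23T→26T]: ω = 1613.0000×23/26 = 1426.8846 rpm, dir flips to −; running = −1426.8846
Stage 2 [89T→22T]: ω = 1426.8846×89/22 = 5772.3969 rpm, dir flips to +; running = +5772.3969

+5772.3969 rpm (same as input, |ω| = 5772.3969 rpm)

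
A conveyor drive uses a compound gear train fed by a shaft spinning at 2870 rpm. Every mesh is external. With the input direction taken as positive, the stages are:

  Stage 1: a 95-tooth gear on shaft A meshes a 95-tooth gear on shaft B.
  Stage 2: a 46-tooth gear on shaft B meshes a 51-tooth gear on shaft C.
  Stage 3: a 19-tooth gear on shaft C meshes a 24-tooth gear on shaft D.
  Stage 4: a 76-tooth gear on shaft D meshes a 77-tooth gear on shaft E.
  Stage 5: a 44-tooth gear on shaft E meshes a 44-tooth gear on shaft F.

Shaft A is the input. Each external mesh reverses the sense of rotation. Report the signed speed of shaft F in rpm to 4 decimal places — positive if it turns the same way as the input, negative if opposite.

Stage 1 [95T→95T]: ω = 2870.0000×95/95 = 2870.0000 rpm, dir flips to −; running = −2870.0000
Stage 2 [46T→51T]: ω = 2870.0000×46/51 = 2588.6275 rpm, dir flips to +; running = +2588.6275
Stage 3 [19T→24T]: ω = 2588.6275×19/24 = 2049.3301 rpm, dir flips to −; running = −2049.3301
Stage 4 [76T→77T]: ω = 2049.3301×76/77 = 2022.7154 rpm, dir flips to +; running = +2022.7154
Stage 5 [44T→44T]: ω = 2022.7154×44/44 = 2022.7154 rpm, dir flips to −; running = −2022.7154

-2022.7154 rpm (opposite to input, |ω| = 2022.7154 rpm)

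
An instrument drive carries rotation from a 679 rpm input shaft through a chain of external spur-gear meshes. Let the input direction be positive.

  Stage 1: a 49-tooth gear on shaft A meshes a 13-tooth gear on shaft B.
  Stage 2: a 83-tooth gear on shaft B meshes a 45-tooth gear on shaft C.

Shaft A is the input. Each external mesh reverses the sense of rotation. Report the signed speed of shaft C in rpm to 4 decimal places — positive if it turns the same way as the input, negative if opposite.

Stage 1 [49T→13T]: ω = 679.0000×49/13 = 2559.3077 rpm, dir flips to −; running = −2559.3077
Stage 2 [83T→45T]: ω = 2559.3077×83/45 = 4720.5009 rpm, dir flips to +; running = +4720.5009

+4720.5009 rpm (same as input, |ω| = 4720.5009 rpm)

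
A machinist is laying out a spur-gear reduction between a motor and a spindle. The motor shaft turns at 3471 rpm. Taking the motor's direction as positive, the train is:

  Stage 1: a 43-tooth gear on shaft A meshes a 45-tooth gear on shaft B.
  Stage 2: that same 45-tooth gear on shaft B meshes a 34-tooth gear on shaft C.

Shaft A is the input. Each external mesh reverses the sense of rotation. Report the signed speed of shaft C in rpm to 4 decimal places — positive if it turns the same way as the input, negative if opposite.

+4389.7941 rpm (same as input, |ω| = 4389.7941 rpm)

Stage 1 [43T→45T]: ω = 3471.0000×43/45 = 3316.7333 rpm, dir flips to −; running = −3316.7333
Stage 2 [45T→34T]: ω = 3316.7333×45/34 = 4389.7941 rpm, dir flips to +; running = +4389.7941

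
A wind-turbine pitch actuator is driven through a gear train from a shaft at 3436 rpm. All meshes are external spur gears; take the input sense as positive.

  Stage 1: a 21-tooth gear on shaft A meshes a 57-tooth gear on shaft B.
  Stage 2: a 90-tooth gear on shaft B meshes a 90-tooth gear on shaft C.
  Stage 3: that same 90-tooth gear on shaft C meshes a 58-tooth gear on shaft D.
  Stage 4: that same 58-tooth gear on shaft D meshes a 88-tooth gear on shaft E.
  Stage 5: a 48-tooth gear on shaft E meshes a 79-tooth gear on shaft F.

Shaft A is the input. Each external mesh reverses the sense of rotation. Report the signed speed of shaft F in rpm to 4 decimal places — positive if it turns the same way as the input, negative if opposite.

Stage 1 [21T→57T]: ω = 3436.0000×21/57 = 1265.8947 rpm, dir flips to −; running = −1265.8947
Stage 2 [90T→90T]: ω = 1265.8947×90/90 = 1265.8947 rpm, dir flips to +; running = +1265.8947
Stage 3 [90T→58T]: ω = 1265.8947×90/58 = 1964.3194 rpm, dir flips to −; running = −1964.3194
Stage 4 [58T→88T]: ω = 1964.3194×58/88 = 1294.6651 rpm, dir flips to +; running = +1294.6651
Stage 5 [48T→79T]: ω = 1294.6651×48/79 = 786.6319 rpm, dir flips to −; running = −786.6319

-786.6319 rpm (opposite to input, |ω| = 786.6319 rpm)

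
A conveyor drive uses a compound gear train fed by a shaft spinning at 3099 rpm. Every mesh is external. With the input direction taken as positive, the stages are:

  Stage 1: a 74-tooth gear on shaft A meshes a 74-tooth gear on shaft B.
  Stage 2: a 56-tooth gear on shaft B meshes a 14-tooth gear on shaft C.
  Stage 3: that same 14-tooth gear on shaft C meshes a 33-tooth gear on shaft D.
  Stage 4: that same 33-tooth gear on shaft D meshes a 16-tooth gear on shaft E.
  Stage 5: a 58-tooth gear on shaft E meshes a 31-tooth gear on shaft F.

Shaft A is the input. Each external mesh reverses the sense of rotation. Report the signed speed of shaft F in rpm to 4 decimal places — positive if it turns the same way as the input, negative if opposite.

-20293.4516 rpm (opposite to input, |ω| = 20293.4516 rpm)

Stage 1 [74T→74T]: ω = 3099.0000×74/74 = 3099.0000 rpm, dir flips to −; running = −3099.0000
Stage 2 [56T→14T]: ω = 3099.0000×56/14 = 12396.0000 rpm, dir flips to +; running = +12396.0000
Stage 3 [14T→33T]: ω = 12396.0000×14/33 = 5258.9091 rpm, dir flips to −; running = −5258.9091
Stage 4 [33T→16T]: ω = 5258.9091×33/16 = 10846.5000 rpm, dir flips to +; running = +10846.5000
Stage 5 [58T→31T]: ω = 10846.5000×58/31 = 20293.4516 rpm, dir flips to −; running = −20293.4516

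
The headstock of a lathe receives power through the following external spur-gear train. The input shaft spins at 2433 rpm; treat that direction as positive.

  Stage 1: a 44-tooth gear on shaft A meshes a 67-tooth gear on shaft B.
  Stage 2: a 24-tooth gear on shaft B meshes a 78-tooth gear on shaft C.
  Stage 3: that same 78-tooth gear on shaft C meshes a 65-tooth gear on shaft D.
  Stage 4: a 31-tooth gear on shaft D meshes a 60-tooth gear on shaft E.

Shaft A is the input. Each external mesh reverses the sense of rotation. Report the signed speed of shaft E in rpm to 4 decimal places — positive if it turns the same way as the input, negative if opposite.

Stage 1 [44T→67T]: ω = 2433.0000×44/67 = 1597.7910 rpm, dir flips to −; running = −1597.7910
Stage 2 [24T→78T]: ω = 1597.7910×24/78 = 491.6280 rpm, dir flips to +; running = +491.6280
Stage 3 [78T→65T]: ω = 491.6280×78/65 = 589.9536 rpm, dir flips to −; running = −589.9536
Stage 4 [31T→60T]: ω = 589.9536×31/60 = 304.8094 rpm, dir flips to +; running = +304.8094

+304.8094 rpm (same as input, |ω| = 304.8094 rpm)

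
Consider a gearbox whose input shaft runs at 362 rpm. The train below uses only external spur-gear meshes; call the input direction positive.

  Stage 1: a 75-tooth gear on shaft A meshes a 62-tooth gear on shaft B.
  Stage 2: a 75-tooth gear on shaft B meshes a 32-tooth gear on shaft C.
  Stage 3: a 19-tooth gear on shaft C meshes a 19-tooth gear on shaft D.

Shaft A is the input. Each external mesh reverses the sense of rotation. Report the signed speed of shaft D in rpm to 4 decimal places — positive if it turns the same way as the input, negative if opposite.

Stage 1 [75T→62T]: ω = 362.0000×75/62 = 437.9032 rpm, dir flips to −; running = −437.9032
Stage 2 [75T→32T]: ω = 437.9032×75/32 = 1026.3357 rpm, dir flips to +; running = +1026.3357
Stage 3 [19T→19T]: ω = 1026.3357×19/19 = 1026.3357 rpm, dir flips to −; running = −1026.3357

-1026.3357 rpm (opposite to input, |ω| = 1026.3357 rpm)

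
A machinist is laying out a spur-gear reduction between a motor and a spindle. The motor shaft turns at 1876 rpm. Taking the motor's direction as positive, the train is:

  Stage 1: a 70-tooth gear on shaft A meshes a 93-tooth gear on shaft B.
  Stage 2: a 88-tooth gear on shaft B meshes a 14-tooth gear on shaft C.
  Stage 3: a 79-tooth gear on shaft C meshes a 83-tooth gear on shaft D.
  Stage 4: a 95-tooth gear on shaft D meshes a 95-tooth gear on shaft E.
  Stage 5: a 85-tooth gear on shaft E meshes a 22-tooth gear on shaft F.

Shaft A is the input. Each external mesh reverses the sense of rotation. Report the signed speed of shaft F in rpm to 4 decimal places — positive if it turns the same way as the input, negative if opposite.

-32639.8238 rpm (opposite to input, |ω| = 32639.8238 rpm)

Stage 1 [70T→93T]: ω = 1876.0000×70/93 = 1412.0430 rpm, dir flips to −; running = −1412.0430
Stage 2 [88T→14T]: ω = 1412.0430×88/14 = 8875.6989 rpm, dir flips to +; running = +8875.6989
Stage 3 [79T→83T]: ω = 8875.6989×79/83 = 8447.9544 rpm, dir flips to −; running = −8447.9544
Stage 4 [95T→95T]: ω = 8447.9544×95/95 = 8447.9544 rpm, dir flips to +; running = +8447.9544
Stage 5 [85T→22T]: ω = 8447.9544×85/22 = 32639.8238 rpm, dir flips to −; running = −32639.8238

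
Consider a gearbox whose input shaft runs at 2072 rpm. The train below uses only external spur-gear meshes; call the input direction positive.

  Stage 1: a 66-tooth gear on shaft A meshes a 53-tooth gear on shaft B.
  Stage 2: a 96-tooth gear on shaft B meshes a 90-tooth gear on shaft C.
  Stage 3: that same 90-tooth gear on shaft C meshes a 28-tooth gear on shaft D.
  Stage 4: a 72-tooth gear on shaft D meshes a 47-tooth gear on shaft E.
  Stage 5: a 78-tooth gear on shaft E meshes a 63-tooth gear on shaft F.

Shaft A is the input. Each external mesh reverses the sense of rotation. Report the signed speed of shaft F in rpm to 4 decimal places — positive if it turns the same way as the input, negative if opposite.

Stage 1 [66T→53T]: ω = 2072.0000×66/53 = 2580.2264 rpm, dir flips to −; running = −2580.2264
Stage 2 [96T→90T]: ω = 2580.2264×96/90 = 2752.2415 rpm, dir flips to +; running = +2752.2415
Stage 3 [90T→28T]: ω = 2752.2415×90/28 = 8846.4906 rpm, dir flips to −; running = −8846.4906
Stage 4 [72T→47T]: ω = 8846.4906×72/47 = 13552.0707 rpm, dir flips to +; running = +13552.0707
Stage 5 [78T→63T]: ω = 13552.0707×78/63 = 16778.7541 rpm, dir flips to −; running = −16778.7541

-16778.7541 rpm (opposite to input, |ω| = 16778.7541 rpm)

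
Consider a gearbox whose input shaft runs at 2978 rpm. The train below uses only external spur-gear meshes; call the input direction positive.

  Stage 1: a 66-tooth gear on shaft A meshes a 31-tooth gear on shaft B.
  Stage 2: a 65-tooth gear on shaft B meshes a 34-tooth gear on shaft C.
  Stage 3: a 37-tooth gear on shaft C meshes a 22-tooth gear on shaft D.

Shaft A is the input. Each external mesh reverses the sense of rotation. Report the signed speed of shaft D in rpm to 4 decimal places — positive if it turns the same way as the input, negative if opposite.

-20385.4554 rpm (opposite to input, |ω| = 20385.4554 rpm)

Stage 1 [66T→31T]: ω = 2978.0000×66/31 = 6340.2581 rpm, dir flips to −; running = −6340.2581
Stage 2 [65T→34T]: ω = 6340.2581×65/34 = 12121.0816 rpm, dir flips to +; running = +12121.0816
Stage 3 [37T→22T]: ω = 12121.0816×37/22 = 20385.4554 rpm, dir flips to −; running = −20385.4554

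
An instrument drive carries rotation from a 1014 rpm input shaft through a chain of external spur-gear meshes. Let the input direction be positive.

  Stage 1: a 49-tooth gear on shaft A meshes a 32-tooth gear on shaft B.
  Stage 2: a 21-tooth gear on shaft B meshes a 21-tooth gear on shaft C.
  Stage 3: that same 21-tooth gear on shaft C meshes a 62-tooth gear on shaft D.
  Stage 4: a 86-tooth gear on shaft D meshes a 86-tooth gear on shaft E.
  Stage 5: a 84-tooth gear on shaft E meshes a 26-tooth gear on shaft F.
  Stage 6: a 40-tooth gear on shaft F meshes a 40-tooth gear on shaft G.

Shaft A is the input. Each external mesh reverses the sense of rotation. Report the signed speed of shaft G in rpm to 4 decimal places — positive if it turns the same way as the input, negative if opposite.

Stage 1 [49T→32T]: ω = 1014.0000×49/32 = 1552.6875 rpm, dir flips to −; running = −1552.6875
Stage 2 [21T→21T]: ω = 1552.6875×21/21 = 1552.6875 rpm, dir flips to +; running = +1552.6875
Stage 3 [21T→62T]: ω = 1552.6875×21/62 = 525.9103 rpm, dir flips to −; running = −525.9103
Stage 4 [86T→86T]: ω = 525.9103×86/86 = 525.9103 rpm, dir flips to +; running = +525.9103
Stage 5 [84T→26T]: ω = 525.9103×84/26 = 1699.0948 rpm, dir flips to −; running = −1699.0948
Stage 6 [40T→40T]: ω = 1699.0948×40/40 = 1699.0948 rpm, dir flips to +; running = +1699.0948

+1699.0948 rpm (same as input, |ω| = 1699.0948 rpm)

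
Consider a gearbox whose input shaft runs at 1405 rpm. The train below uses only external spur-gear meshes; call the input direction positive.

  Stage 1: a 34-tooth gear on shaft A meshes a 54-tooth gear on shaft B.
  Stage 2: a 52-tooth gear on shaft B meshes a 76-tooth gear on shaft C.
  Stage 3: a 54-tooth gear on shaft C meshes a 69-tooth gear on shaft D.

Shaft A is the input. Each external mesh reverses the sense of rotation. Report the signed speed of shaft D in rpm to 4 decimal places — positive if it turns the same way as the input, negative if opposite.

-473.6918 rpm (opposite to input, |ω| = 473.6918 rpm)

Stage 1 [34T→54T]: ω = 1405.0000×34/54 = 884.6296 rpm, dir flips to −; running = −884.6296
Stage 2 [52T→76T]: ω = 884.6296×52/76 = 605.2729 rpm, dir flips to +; running = +605.2729
Stage 3 [54T→69T]: ω = 605.2729×54/69 = 473.6918 rpm, dir flips to −; running = −473.6918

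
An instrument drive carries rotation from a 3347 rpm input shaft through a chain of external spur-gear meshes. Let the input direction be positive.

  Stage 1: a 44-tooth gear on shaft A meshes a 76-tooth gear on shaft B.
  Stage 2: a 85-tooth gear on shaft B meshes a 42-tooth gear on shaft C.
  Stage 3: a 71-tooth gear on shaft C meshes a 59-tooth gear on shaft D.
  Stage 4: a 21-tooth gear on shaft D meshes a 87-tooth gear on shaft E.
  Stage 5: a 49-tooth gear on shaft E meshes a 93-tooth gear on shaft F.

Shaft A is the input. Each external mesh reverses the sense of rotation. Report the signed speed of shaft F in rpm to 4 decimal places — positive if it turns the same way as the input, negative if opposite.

-600.1833 rpm (opposite to input, |ω| = 600.1833 rpm)

Stage 1 [44T→76T]: ω = 3347.0000×44/76 = 1937.7368 rpm, dir flips to −; running = −1937.7368
Stage 2 [85T→42T]: ω = 1937.7368×85/42 = 3921.6103 rpm, dir flips to +; running = +3921.6103
Stage 3 [71T→59T]: ω = 3921.6103×71/59 = 4719.2259 rpm, dir flips to −; running = −4719.2259
Stage 4 [21T→87T]: ω = 4719.2259×21/87 = 1139.1235 rpm, dir flips to +; running = +1139.1235
Stage 5 [49T→93T]: ω = 1139.1235×49/93 = 600.1833 rpm, dir flips to −; running = −600.1833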